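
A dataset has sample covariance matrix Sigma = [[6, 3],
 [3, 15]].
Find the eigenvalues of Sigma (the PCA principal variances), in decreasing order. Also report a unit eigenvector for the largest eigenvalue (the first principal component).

Step 1 — characteristic polynomial of 2×2 Sigma:
  det(Sigma - λI) = λ² - trace · λ + det = 0.
  trace = 6 + 15 = 21, det = 6·15 - (3)² = 81.
Step 2 — discriminant:
  Δ = trace² - 4·det = 441 - 324 = 117.
Step 3 — eigenvalues:
  λ = (trace ± √Δ)/2 = (21 ± 10.8167)/2,
  λ_1 = 15.9083,  λ_2 = 5.0917.

Step 4 — unit eigenvector for λ_1: solve (Sigma - λ_1 I)v = 0. First row:
  (6 - 15.9083)·v_x + (3)·v_y = 0, i.e. (-9.9083)·v_x + (3)·v_y = 0,
  so v ∝ (b, λ_1 - a) = (3, 9.9083) = u.
  ||u|| = √((3)² + (9.9083)²) = √(107.1749) ≈ 10.3525,
  v_1 = u/||u|| ≈ (0.2898, 0.9571) (||v_1|| = 1).

λ_1 = 15.9083,  λ_2 = 5.0917;  v_1 ≈ (0.2898, 0.9571)


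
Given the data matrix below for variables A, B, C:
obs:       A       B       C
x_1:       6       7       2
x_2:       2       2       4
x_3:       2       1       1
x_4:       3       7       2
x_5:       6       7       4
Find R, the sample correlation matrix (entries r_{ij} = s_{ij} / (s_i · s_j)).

Step 1 — column means:
  mean(A) = (6 + 2 + 2 + 3 + 6) / 5 = 19/5 = 3.8
  mean(B) = (7 + 2 + 1 + 7 + 7) / 5 = 24/5 = 4.8
  mean(C) = (2 + 4 + 1 + 2 + 4) / 5 = 13/5 = 2.6

Step 2 — sample variances and covariances s[i,j] = (1/(n-1)) · Σ_k (x_{k,i} - mean_i) · (x_{k,j} - mean_j), with n-1 = 4:
  s[A,A] = ((2.2)·(2.2) + (-1.8)·(-1.8) + (-1.8)·(-1.8) + (-0.8)·(-0.8) + (2.2)·(2.2)) / 4 = 16.8/4 = 4.2
  s[A,B] = ((2.2)·(2.2) + (-1.8)·(-2.8) + (-1.8)·(-3.8) + (-0.8)·(2.2) + (2.2)·(2.2)) / 4 = 19.8/4 = 4.95
  s[A,C] = ((2.2)·(-0.6) + (-1.8)·(1.4) + (-1.8)·(-1.6) + (-0.8)·(-0.6) + (2.2)·(1.4)) / 4 = 2.6/4 = 0.65
  s[B,B] = ((2.2)·(2.2) + (-2.8)·(-2.8) + (-3.8)·(-3.8) + (2.2)·(2.2) + (2.2)·(2.2)) / 4 = 36.8/4 = 9.2
  s[B,C] = ((2.2)·(-0.6) + (-2.8)·(1.4) + (-3.8)·(-1.6) + (2.2)·(-0.6) + (2.2)·(1.4)) / 4 = 2.6/4 = 0.65
  s[C,C] = ((-0.6)·(-0.6) + (1.4)·(1.4) + (-1.6)·(-1.6) + (-0.6)·(-0.6) + (1.4)·(1.4)) / 4 = 7.2/4 = 1.8
  Sample standard deviations s_i = √(s[i,i]):
  s(A) = √(4.2) = 2.0494
  s(B) = √(9.2) = 3.0332
  s(C) = √(1.8) = 1.3416

Step 3 — r_{ij} = s_{ij} / (s_i · s_j):
  r[A,A] = 1 (diagonal).
  r[A,B] = 4.95 / (2.0494 · 3.0332) = 4.95 / 6.2161 = 0.7963
  r[A,C] = 0.65 / (2.0494 · 1.3416) = 0.65 / 2.7495 = 0.2364
  r[B,B] = 1 (diagonal).
  r[B,C] = 0.65 / (3.0332 · 1.3416) = 0.65 / 4.0694 = 0.1597
  r[C,C] = 1 (diagonal).

R is symmetric with unit diagonal. Assembling:

R = [[1, 0.7963, 0.2364],
 [0.7963, 1, 0.1597],
 [0.2364, 0.1597, 1]]


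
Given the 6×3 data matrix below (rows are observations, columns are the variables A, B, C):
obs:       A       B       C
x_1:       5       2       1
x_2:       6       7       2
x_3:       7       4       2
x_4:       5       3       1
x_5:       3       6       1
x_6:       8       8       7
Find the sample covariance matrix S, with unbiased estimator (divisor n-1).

Step 1 — column means:
  mean(A) = (5 + 6 + 7 + 5 + 3 + 8) / 6 = 34/6 = 5.6667
  mean(B) = (2 + 7 + 4 + 3 + 6 + 8) / 6 = 30/6 = 5
  mean(C) = (1 + 2 + 2 + 1 + 1 + 7) / 6 = 14/6 = 2.3333

Step 2 — sample covariance S[i,j] = (1/(n-1)) · Σ_k (x_{k,i} - mean_i) · (x_{k,j} - mean_j), with n-1 = 5.
  S[A,A] = ((-0.6667)·(-0.6667) + (0.3333)·(0.3333) + (1.3333)·(1.3333) + (-0.6667)·(-0.6667) + (-2.6667)·(-2.6667) + (2.3333)·(2.3333)) / 5 = 15.3333/5 = 3.0667
  S[A,B] = ((-0.6667)·(-3) + (0.3333)·(2) + (1.3333)·(-1) + (-0.6667)·(-2) + (-2.6667)·(1) + (2.3333)·(3)) / 5 = 7/5 = 1.4
  S[A,C] = ((-0.6667)·(-1.3333) + (0.3333)·(-0.3333) + (1.3333)·(-0.3333) + (-0.6667)·(-1.3333) + (-2.6667)·(-1.3333) + (2.3333)·(4.6667)) / 5 = 15.6667/5 = 3.1333
  S[B,B] = ((-3)·(-3) + (2)·(2) + (-1)·(-1) + (-2)·(-2) + (1)·(1) + (3)·(3)) / 5 = 28/5 = 5.6
  S[B,C] = ((-3)·(-1.3333) + (2)·(-0.3333) + (-1)·(-0.3333) + (-2)·(-1.3333) + (1)·(-1.3333) + (3)·(4.6667)) / 5 = 19/5 = 3.8
  S[C,C] = ((-1.3333)·(-1.3333) + (-0.3333)·(-0.3333) + (-0.3333)·(-0.3333) + (-1.3333)·(-1.3333) + (-1.3333)·(-1.3333) + (4.6667)·(4.6667)) / 5 = 27.3333/5 = 5.4667

S is symmetric (S[j,i] = S[i,j]). Assembling:

S = [[3.0667, 1.4, 3.1333],
 [1.4, 5.6, 3.8],
 [3.1333, 3.8, 5.4667]]


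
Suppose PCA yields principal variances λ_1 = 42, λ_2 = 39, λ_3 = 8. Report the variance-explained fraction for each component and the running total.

Step 1 — total variance = trace(Sigma) = Σ λ_i = 42 + 39 + 8 = 89.

Step 2 — fraction explained by component i = λ_i / Σ λ:
  PC1: 42/89 = 0.4719
  PC2: 39/89 = 0.4382
  PC3: 8/89 = 0.0899

Step 3 — cumulative fraction after k components = (λ_1 + ... + λ_k) / Σ λ:
  k = 1: 42/89 = 0.4719
  k = 2: (42 + 39)/89 = 81/89 = 0.9101
  k = 3: (42 + 39 + 8)/89 = 89/89 = 1

Summary (fraction, with percent):

explained: PC1 0.4719 (47.19%), PC2 0.4382 (43.82%), PC3 0.0899 (8.99%);  cumulative: 0.4719, 0.9101, 1


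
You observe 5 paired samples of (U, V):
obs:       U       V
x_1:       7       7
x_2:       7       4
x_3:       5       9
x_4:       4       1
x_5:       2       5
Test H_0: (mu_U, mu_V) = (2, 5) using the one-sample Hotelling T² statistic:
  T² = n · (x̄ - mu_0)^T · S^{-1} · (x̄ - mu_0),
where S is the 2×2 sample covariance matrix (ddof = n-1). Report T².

Step 1 — sample mean vector:
  mean(U) = (7 + 7 + 5 + 4 + 2) / 5 = 25/5 = 5
  mean(V) = (7 + 4 + 9 + 1 + 5) / 5 = 26/5 = 5.2
  x̄ = (5, 5.2),  deviation x̄ - mu_0 = (5, 5.2) - (2, 5) = (3, 0.2).

Step 2 — sample covariance matrix, S[i,j] = (1/(n-1)) · Σ_k (x_{k,i} - mean_i) · (x_{k,j} - mean_j), divisor n-1 = 4:
  S[U,U] = ((2)·(2) + (2)·(2) + (0)·(0) + (-1)·(-1) + (-3)·(-3)) / 4 = 18/4 = 4.5
  S[U,V] = ((2)·(1.8) + (2)·(-1.2) + (0)·(3.8) + (-1)·(-4.2) + (-3)·(-0.2)) / 4 = 6/4 = 1.5
  S[V,V] = ((1.8)·(1.8) + (-1.2)·(-1.2) + (3.8)·(3.8) + (-4.2)·(-4.2) + (-0.2)·(-0.2)) / 4 = 36.8/4 = 9.2
  S = [[4.5, 1.5],
 [1.5, 9.2]].

Step 3 — invert S. det(S) = 4.5·9.2 - (1.5)² = 39.15.
  S^{-1} = (1/det) · [[d, -b], [-b, a]] = [[0.235, -0.0383],
 [-0.0383, 0.1149]].

Step 4 — quadratic form (x̄ - mu_0)^T · S^{-1} · (x̄ - mu_0):
  S^{-1} · (x̄ - mu_0) = (0.6973, -0.092),
  (x̄ - mu_0)^T · [...] = (3)·(0.6973) + (0.2)·(-0.092) = 2.0736.

Step 5 — scale by n: T² = 5 · 2.0736 = 10.3678.

T² ≈ 10.3678


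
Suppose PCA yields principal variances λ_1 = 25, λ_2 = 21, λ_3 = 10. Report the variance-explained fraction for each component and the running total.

Step 1 — total variance = trace(Sigma) = Σ λ_i = 25 + 21 + 10 = 56.

Step 2 — fraction explained by component i = λ_i / Σ λ:
  PC1: 25/56 = 0.4464
  PC2: 21/56 = 0.375
  PC3: 10/56 = 0.1786

Step 3 — cumulative fraction after k components = (λ_1 + ... + λ_k) / Σ λ:
  k = 1: 25/56 = 0.4464
  k = 2: (25 + 21)/56 = 46/56 = 0.8214
  k = 3: (25 + 21 + 10)/56 = 56/56 = 1

Summary (fraction, with percent):

explained: PC1 0.4464 (44.64%), PC2 0.375 (37.5%), PC3 0.1786 (17.86%);  cumulative: 0.4464, 0.8214, 1


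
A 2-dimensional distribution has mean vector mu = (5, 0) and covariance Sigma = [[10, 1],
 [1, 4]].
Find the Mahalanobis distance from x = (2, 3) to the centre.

Step 1 — centre the observation: (x - mu) = (-3, 3).

Step 2 — invert Sigma. det(Sigma) = 10·4 - (1)² = 39.
  Sigma^{-1} = (1/det) · [[d, -b], [-b, a]] = [[0.1026, -0.0256],
 [-0.0256, 0.2564]].

Step 3 — form the quadratic (x - mu)^T · Sigma^{-1} · (x - mu):
  Sigma^{-1} · (x - mu) = (-0.3846, 0.8462).
  (x - mu)^T · [Sigma^{-1} · (x - mu)] = (-3)·(-0.3846) + (3)·(0.8462) = 3.6923.

Step 4 — take square root: d = √(3.6923) ≈ 1.9215.

d(x, mu) = √(3.6923) ≈ 1.9215


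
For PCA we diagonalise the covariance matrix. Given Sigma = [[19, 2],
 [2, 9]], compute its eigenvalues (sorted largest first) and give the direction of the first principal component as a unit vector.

Step 1 — characteristic polynomial of 2×2 Sigma:
  det(Sigma - λI) = λ² - trace · λ + det = 0.
  trace = 19 + 9 = 28, det = 19·9 - (2)² = 167.
Step 2 — discriminant:
  Δ = trace² - 4·det = 784 - 668 = 116.
Step 3 — eigenvalues:
  λ = (trace ± √Δ)/2 = (28 ± 10.7703)/2,
  λ_1 = 19.3852,  λ_2 = 8.6148.

Step 4 — unit eigenvector for λ_1: solve (Sigma - λ_1 I)v = 0. First row:
  (19 - 19.3852)·v_x + (2)·v_y = 0, i.e. (-0.3852)·v_x + (2)·v_y = 0,
  so v ∝ (b, λ_1 - a) = (2, 0.3852) = u.
  ||u|| = √((2)² + (0.3852)²) = √(4.1484) ≈ 2.0368,
  v_1 = u/||u|| ≈ (0.982, 0.1891) (||v_1|| = 1).

λ_1 = 19.3852,  λ_2 = 8.6148;  v_1 ≈ (0.982, 0.1891)


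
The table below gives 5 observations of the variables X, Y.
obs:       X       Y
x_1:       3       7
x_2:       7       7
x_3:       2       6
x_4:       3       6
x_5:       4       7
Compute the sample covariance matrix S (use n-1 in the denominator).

Step 1 — column means:
  mean(X) = (3 + 7 + 2 + 3 + 4) / 5 = 19/5 = 3.8
  mean(Y) = (7 + 7 + 6 + 6 + 7) / 5 = 33/5 = 6.6

Step 2 — sample covariance S[i,j] = (1/(n-1)) · Σ_k (x_{k,i} - mean_i) · (x_{k,j} - mean_j), with n-1 = 4.
  S[X,X] = ((-0.8)·(-0.8) + (3.2)·(3.2) + (-1.8)·(-1.8) + (-0.8)·(-0.8) + (0.2)·(0.2)) / 4 = 14.8/4 = 3.7
  S[X,Y] = ((-0.8)·(0.4) + (3.2)·(0.4) + (-1.8)·(-0.6) + (-0.8)·(-0.6) + (0.2)·(0.4)) / 4 = 2.6/4 = 0.65
  S[Y,Y] = ((0.4)·(0.4) + (0.4)·(0.4) + (-0.6)·(-0.6) + (-0.6)·(-0.6) + (0.4)·(0.4)) / 4 = 1.2/4 = 0.3

S is symmetric (S[j,i] = S[i,j]). Assembling:

S = [[3.7, 0.65],
 [0.65, 0.3]]


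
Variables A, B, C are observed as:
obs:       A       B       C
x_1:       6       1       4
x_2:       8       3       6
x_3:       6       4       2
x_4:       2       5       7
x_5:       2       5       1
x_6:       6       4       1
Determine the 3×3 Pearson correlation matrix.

Step 1 — column means:
  mean(A) = (6 + 8 + 6 + 2 + 2 + 6) / 6 = 30/6 = 5
  mean(B) = (1 + 3 + 4 + 5 + 5 + 4) / 6 = 22/6 = 3.6667
  mean(C) = (4 + 6 + 2 + 7 + 1 + 1) / 6 = 21/6 = 3.5

Step 2 — sample variances and covariances s[i,j] = (1/(n-1)) · Σ_k (x_{k,i} - mean_i) · (x_{k,j} - mean_j), with n-1 = 5:
  s[A,A] = ((1)·(1) + (3)·(3) + (1)·(1) + (-3)·(-3) + (-3)·(-3) + (1)·(1)) / 5 = 30/5 = 6
  s[A,B] = ((1)·(-2.6667) + (3)·(-0.6667) + (1)·(0.3333) + (-3)·(1.3333) + (-3)·(1.3333) + (1)·(0.3333)) / 5 = -12/5 = -2.4
  s[A,C] = ((1)·(0.5) + (3)·(2.5) + (1)·(-1.5) + (-3)·(3.5) + (-3)·(-2.5) + (1)·(-2.5)) / 5 = 1/5 = 0.2
  s[B,B] = ((-2.6667)·(-2.6667) + (-0.6667)·(-0.6667) + (0.3333)·(0.3333) + (1.3333)·(1.3333) + (1.3333)·(1.3333) + (0.3333)·(0.3333)) / 5 = 11.3333/5 = 2.2667
  s[B,C] = ((-2.6667)·(0.5) + (-0.6667)·(2.5) + (0.3333)·(-1.5) + (1.3333)·(3.5) + (1.3333)·(-2.5) + (0.3333)·(-2.5)) / 5 = -3/5 = -0.6
  s[C,C] = ((0.5)·(0.5) + (2.5)·(2.5) + (-1.5)·(-1.5) + (3.5)·(3.5) + (-2.5)·(-2.5) + (-2.5)·(-2.5)) / 5 = 33.5/5 = 6.7
  Sample standard deviations s_i = √(s[i,i]):
  s(A) = √(6) = 2.4495
  s(B) = √(2.2667) = 1.5055
  s(C) = √(6.7) = 2.5884

Step 3 — r_{ij} = s_{ij} / (s_i · s_j):
  r[A,A] = 1 (diagonal).
  r[A,B] = -2.4 / (2.4495 · 1.5055) = -2.4 / 3.6878 = -0.6508
  r[A,C] = 0.2 / (2.4495 · 2.5884) = 0.2 / 6.3403 = 0.0315
  r[B,B] = 1 (diagonal).
  r[B,C] = -0.6 / (1.5055 · 2.5884) = -0.6 / 3.897 = -0.154
  r[C,C] = 1 (diagonal).

R is symmetric with unit diagonal. Assembling:

R = [[1, -0.6508, 0.0315],
 [-0.6508, 1, -0.154],
 [0.0315, -0.154, 1]]


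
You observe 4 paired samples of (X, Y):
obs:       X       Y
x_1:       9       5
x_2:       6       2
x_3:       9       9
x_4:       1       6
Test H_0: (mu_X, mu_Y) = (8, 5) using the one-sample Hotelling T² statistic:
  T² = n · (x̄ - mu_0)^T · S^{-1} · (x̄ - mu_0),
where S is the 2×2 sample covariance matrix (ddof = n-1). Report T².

Step 1 — sample mean vector:
  mean(X) = (9 + 6 + 9 + 1) / 4 = 25/4 = 6.25
  mean(Y) = (5 + 2 + 9 + 6) / 4 = 22/4 = 5.5
  x̄ = (6.25, 5.5),  deviation x̄ - mu_0 = (6.25, 5.5) - (8, 5) = (-1.75, 0.5).

Step 2 — sample covariance matrix, S[i,j] = (1/(n-1)) · Σ_k (x_{k,i} - mean_i) · (x_{k,j} - mean_j), divisor n-1 = 3:
  S[X,X] = ((2.75)·(2.75) + (-0.25)·(-0.25) + (2.75)·(2.75) + (-5.25)·(-5.25)) / 3 = 42.75/3 = 14.25
  S[X,Y] = ((2.75)·(-0.5) + (-0.25)·(-3.5) + (2.75)·(3.5) + (-5.25)·(0.5)) / 3 = 6.5/3 = 2.1667
  S[Y,Y] = ((-0.5)·(-0.5) + (-3.5)·(-3.5) + (3.5)·(3.5) + (0.5)·(0.5)) / 3 = 25/3 = 8.3333
  S = [[14.25, 2.1667],
 [2.1667, 8.3333]].

Step 3 — invert S. det(S) = 14.25·8.3333 - (2.1667)² = 114.0556.
  S^{-1} = (1/det) · [[d, -b], [-b, a]] = [[0.0731, -0.019],
 [-0.019, 0.1249]].

Step 4 — quadratic form (x̄ - mu_0)^T · S^{-1} · (x̄ - mu_0):
  S^{-1} · (x̄ - mu_0) = (-0.1374, 0.0957),
  (x̄ - mu_0)^T · [...] = (-1.75)·(-0.1374) + (0.5)·(0.0957) = 0.2882.

Step 5 — scale by n: T² = 4 · 0.2882 = 1.1529.

T² ≈ 1.1529


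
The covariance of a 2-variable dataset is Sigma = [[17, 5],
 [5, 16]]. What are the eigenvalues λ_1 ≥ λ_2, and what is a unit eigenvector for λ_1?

Step 1 — characteristic polynomial of 2×2 Sigma:
  det(Sigma - λI) = λ² - trace · λ + det = 0.
  trace = 17 + 16 = 33, det = 17·16 - (5)² = 247.
Step 2 — discriminant:
  Δ = trace² - 4·det = 1089 - 988 = 101.
Step 3 — eigenvalues:
  λ = (trace ± √Δ)/2 = (33 ± 10.0499)/2,
  λ_1 = 21.5249,  λ_2 = 11.4751.

Step 4 — unit eigenvector for λ_1: solve (Sigma - λ_1 I)v = 0. First row:
  (17 - 21.5249)·v_x + (5)·v_y = 0, i.e. (-4.5249)·v_x + (5)·v_y = 0,
  so v ∝ (b, λ_1 - a) = (5, 4.5249) = u.
  ||u|| = √((5)² + (4.5249)²) = √(45.4751) ≈ 6.7435,
  v_1 = u/||u|| ≈ (0.7415, 0.671) (||v_1|| = 1).

λ_1 = 21.5249,  λ_2 = 11.4751;  v_1 ≈ (0.7415, 0.671)


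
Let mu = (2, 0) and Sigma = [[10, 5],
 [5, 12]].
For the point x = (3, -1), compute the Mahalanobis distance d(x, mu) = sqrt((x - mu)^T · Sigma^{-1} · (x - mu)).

Step 1 — centre the observation: (x - mu) = (1, -1).

Step 2 — invert Sigma. det(Sigma) = 10·12 - (5)² = 95.
  Sigma^{-1} = (1/det) · [[d, -b], [-b, a]] = [[0.1263, -0.0526],
 [-0.0526, 0.1053]].

Step 3 — form the quadratic (x - mu)^T · Sigma^{-1} · (x - mu):
  Sigma^{-1} · (x - mu) = (0.1789, -0.1579).
  (x - mu)^T · [Sigma^{-1} · (x - mu)] = (1)·(0.1789) + (-1)·(-0.1579) = 0.3368.

Step 4 — take square root: d = √(0.3368) ≈ 0.5804.

d(x, mu) = √(0.3368) ≈ 0.5804


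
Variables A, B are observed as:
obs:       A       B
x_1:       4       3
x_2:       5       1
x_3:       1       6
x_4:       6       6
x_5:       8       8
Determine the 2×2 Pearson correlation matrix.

Step 1 — column means:
  mean(A) = (4 + 5 + 1 + 6 + 8) / 5 = 24/5 = 4.8
  mean(B) = (3 + 1 + 6 + 6 + 8) / 5 = 24/5 = 4.8

Step 2 — sample variances and covariances s[i,j] = (1/(n-1)) · Σ_k (x_{k,i} - mean_i) · (x_{k,j} - mean_j), with n-1 = 4:
  s[A,A] = ((-0.8)·(-0.8) + (0.2)·(0.2) + (-3.8)·(-3.8) + (1.2)·(1.2) + (3.2)·(3.2)) / 4 = 26.8/4 = 6.7
  s[A,B] = ((-0.8)·(-1.8) + (0.2)·(-3.8) + (-3.8)·(1.2) + (1.2)·(1.2) + (3.2)·(3.2)) / 4 = 7.8/4 = 1.95
  s[B,B] = ((-1.8)·(-1.8) + (-3.8)·(-3.8) + (1.2)·(1.2) + (1.2)·(1.2) + (3.2)·(3.2)) / 4 = 30.8/4 = 7.7
  Sample standard deviations s_i = √(s[i,i]):
  s(A) = √(6.7) = 2.5884
  s(B) = √(7.7) = 2.7749

Step 3 — r_{ij} = s_{ij} / (s_i · s_j):
  r[A,A] = 1 (diagonal).
  r[A,B] = 1.95 / (2.5884 · 2.7749) = 1.95 / 7.1826 = 0.2715
  r[B,B] = 1 (diagonal).

R is symmetric with unit diagonal. Assembling:

R = [[1, 0.2715],
 [0.2715, 1]]


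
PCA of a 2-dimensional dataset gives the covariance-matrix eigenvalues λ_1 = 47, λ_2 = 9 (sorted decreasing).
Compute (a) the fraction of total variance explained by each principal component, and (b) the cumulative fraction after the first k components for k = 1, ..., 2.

Step 1 — total variance = trace(Sigma) = Σ λ_i = 47 + 9 = 56.

Step 2 — fraction explained by component i = λ_i / Σ λ:
  PC1: 47/56 = 0.8393
  PC2: 9/56 = 0.1607

Step 3 — cumulative fraction after k components = (λ_1 + ... + λ_k) / Σ λ:
  k = 1: 47/56 = 0.8393
  k = 2: (47 + 9)/56 = 56/56 = 1

Summary (fraction, with percent):

explained: PC1 0.8393 (83.93%), PC2 0.1607 (16.07%);  cumulative: 0.8393, 1


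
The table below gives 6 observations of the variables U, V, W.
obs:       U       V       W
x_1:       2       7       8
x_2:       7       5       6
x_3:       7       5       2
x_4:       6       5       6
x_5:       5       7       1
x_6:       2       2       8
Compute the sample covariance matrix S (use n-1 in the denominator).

Step 1 — column means:
  mean(U) = (2 + 7 + 7 + 6 + 5 + 2) / 6 = 29/6 = 4.8333
  mean(V) = (7 + 5 + 5 + 5 + 7 + 2) / 6 = 31/6 = 5.1667
  mean(W) = (8 + 6 + 2 + 6 + 1 + 8) / 6 = 31/6 = 5.1667

Step 2 — sample covariance S[i,j] = (1/(n-1)) · Σ_k (x_{k,i} - mean_i) · (x_{k,j} - mean_j), with n-1 = 5.
  S[U,U] = ((-2.8333)·(-2.8333) + (2.1667)·(2.1667) + (2.1667)·(2.1667) + (1.1667)·(1.1667) + (0.1667)·(0.1667) + (-2.8333)·(-2.8333)) / 5 = 26.8333/5 = 5.3667
  S[U,V] = ((-2.8333)·(1.8333) + (2.1667)·(-0.1667) + (2.1667)·(-0.1667) + (1.1667)·(-0.1667) + (0.1667)·(1.8333) + (-2.8333)·(-3.1667)) / 5 = 3.1667/5 = 0.6333
  S[U,W] = ((-2.8333)·(2.8333) + (2.1667)·(0.8333) + (2.1667)·(-3.1667) + (1.1667)·(0.8333) + (0.1667)·(-4.1667) + (-2.8333)·(2.8333)) / 5 = -20.8333/5 = -4.1667
  S[V,V] = ((1.8333)·(1.8333) + (-0.1667)·(-0.1667) + (-0.1667)·(-0.1667) + (-0.1667)·(-0.1667) + (1.8333)·(1.8333) + (-3.1667)·(-3.1667)) / 5 = 16.8333/5 = 3.3667
  S[V,W] = ((1.8333)·(2.8333) + (-0.1667)·(0.8333) + (-0.1667)·(-3.1667) + (-0.1667)·(0.8333) + (1.8333)·(-4.1667) + (-3.1667)·(2.8333)) / 5 = -11.1667/5 = -2.2333
  S[W,W] = ((2.8333)·(2.8333) + (0.8333)·(0.8333) + (-3.1667)·(-3.1667) + (0.8333)·(0.8333) + (-4.1667)·(-4.1667) + (2.8333)·(2.8333)) / 5 = 44.8333/5 = 8.9667

S is symmetric (S[j,i] = S[i,j]). Assembling:

S = [[5.3667, 0.6333, -4.1667],
 [0.6333, 3.3667, -2.2333],
 [-4.1667, -2.2333, 8.9667]]


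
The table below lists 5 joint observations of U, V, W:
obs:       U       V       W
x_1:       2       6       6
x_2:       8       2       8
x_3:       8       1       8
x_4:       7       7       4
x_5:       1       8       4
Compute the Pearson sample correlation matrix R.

Step 1 — column means:
  mean(U) = (2 + 8 + 8 + 7 + 1) / 5 = 26/5 = 5.2
  mean(V) = (6 + 2 + 1 + 7 + 8) / 5 = 24/5 = 4.8
  mean(W) = (6 + 8 + 8 + 4 + 4) / 5 = 30/5 = 6

Step 2 — sample variances and covariances s[i,j] = (1/(n-1)) · Σ_k (x_{k,i} - mean_i) · (x_{k,j} - mean_j), with n-1 = 4:
  s[U,U] = ((-3.2)·(-3.2) + (2.8)·(2.8) + (2.8)·(2.8) + (1.8)·(1.8) + (-4.2)·(-4.2)) / 4 = 46.8/4 = 11.7
  s[U,V] = ((-3.2)·(1.2) + (2.8)·(-2.8) + (2.8)·(-3.8) + (1.8)·(2.2) + (-4.2)·(3.2)) / 4 = -31.8/4 = -7.95
  s[U,W] = ((-3.2)·(0) + (2.8)·(2) + (2.8)·(2) + (1.8)·(-2) + (-4.2)·(-2)) / 4 = 16/4 = 4
  s[V,V] = ((1.2)·(1.2) + (-2.8)·(-2.8) + (-3.8)·(-3.8) + (2.2)·(2.2) + (3.2)·(3.2)) / 4 = 38.8/4 = 9.7
  s[V,W] = ((1.2)·(0) + (-2.8)·(2) + (-3.8)·(2) + (2.2)·(-2) + (3.2)·(-2)) / 4 = -24/4 = -6
  s[W,W] = ((0)·(0) + (2)·(2) + (2)·(2) + (-2)·(-2) + (-2)·(-2)) / 4 = 16/4 = 4
  Sample standard deviations s_i = √(s[i,i]):
  s(U) = √(11.7) = 3.4205
  s(V) = √(9.7) = 3.1145
  s(W) = √(4) = 2

Step 3 — r_{ij} = s_{ij} / (s_i · s_j):
  r[U,U] = 1 (diagonal).
  r[U,V] = -7.95 / (3.4205 · 3.1145) = -7.95 / 10.6532 = -0.7463
  r[U,W] = 4 / (3.4205 · 2) = 4 / 6.8411 = 0.5847
  r[V,V] = 1 (diagonal).
  r[V,W] = -6 / (3.1145 · 2) = -6 / 6.229 = -0.9632
  r[W,W] = 1 (diagonal).

R is symmetric with unit diagonal. Assembling:

R = [[1, -0.7463, 0.5847],
 [-0.7463, 1, -0.9632],
 [0.5847, -0.9632, 1]]


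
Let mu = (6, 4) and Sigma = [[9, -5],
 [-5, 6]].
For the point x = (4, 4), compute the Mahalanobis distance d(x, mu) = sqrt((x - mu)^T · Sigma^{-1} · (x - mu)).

Step 1 — centre the observation: (x - mu) = (-2, 0).

Step 2 — invert Sigma. det(Sigma) = 9·6 - (-5)² = 29.
  Sigma^{-1} = (1/det) · [[d, -b], [-b, a]] = [[0.2069, 0.1724],
 [0.1724, 0.3103]].

Step 3 — form the quadratic (x - mu)^T · Sigma^{-1} · (x - mu):
  Sigma^{-1} · (x - mu) = (-0.4138, -0.3448).
  (x - mu)^T · [Sigma^{-1} · (x - mu)] = (-2)·(-0.4138) + (0)·(-0.3448) = 0.8276.

Step 4 — take square root: d = √(0.8276) ≈ 0.9097.

d(x, mu) = √(0.8276) ≈ 0.9097


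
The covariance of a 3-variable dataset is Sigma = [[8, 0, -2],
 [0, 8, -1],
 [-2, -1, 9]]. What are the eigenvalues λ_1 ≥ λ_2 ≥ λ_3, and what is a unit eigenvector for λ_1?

Step 1 — characteristic polynomial p(λ) = det(λI - Sigma) = λ³ - tr·λ² + c_1·λ - det, where tr = trace, c_1 = sum of the principal 2×2 minors, det = det(Sigma):
  tr = 8 + 8 + 9 = 25,
  c_1 = (8·8 - (0)²) + (8·9 - (-2)²) + (8·9 - (-1)²) = 64 + 68 + 71 = 203,
  det = 8·(8·9 - (-1)²) - (0)·((0)·9 - (-1)·(-2)) + (-2)·((0)·(-1) - 8·(-2)) = 8·(71) - (0)·(-2) + (-2)·(16) = 536.
  So p(λ) = λ³ - 25λ² + 203λ - 536.
Step 2 — look for an integer root (rational root theorem: any rational root is an integer divisor of 536). Testing λ = 8:
  p(8) = 512 - 1600 + 1624 - 536 = 0  ✓
  Dividing out (λ - 8): p(λ) = (λ - 8)(λ² - 17λ + 67).
Step 3 — remaining eigenvalues from the quadratic λ² - 17λ + 67 = 0:
  Δ = 17² - 4·67 = 289 - 268 = 21,  λ = (17 ± √21)/2 = (17 ± 4.5826)/2 ≈ 10.7913 or 6.2087.
  Sorted: λ_1 = 10.7913,  λ_2 = 8,  λ_3 = 6.2087  (check: sum = 25 = tr ✓).

Step 4 — unit eigenvector for λ_1 ≈ 10.7913: v spans the null space of (Sigma - λ_1 I), whose rows are
  r_1 = (-2.7913, 0, -2),  r_2 = (0, -2.7913, -1),  r_3 = (-2, -1, -1.7913).
  v is orthogonal to every row, so take v ∝ r_1 × r_2 = ((0)·(-1) - (-2)·(-2.7913), (-2)·(0) - (-2.7913)·(-1), (-2.7913)·(-2.7913) - (0)·(0)) ≈ (-5.5826, -2.7913, 7.7913).
  Rescale (multiply by -1 so the first nonzero entry is positive): u = (5.5826, 2.7913, -7.7913).
  ||u|| = √((5.5826)² + (2.7913)² + (-7.7913)²) = √(99.6606) ≈ 9.983,  v_1 = u/||u|| ≈ (0.5592, 0.2796, -0.7805) (||v_1|| = 1).

λ_1 = 10.7913,  λ_2 = 8,  λ_3 = 6.2087;  v_1 ≈ (0.5592, 0.2796, -0.7805)


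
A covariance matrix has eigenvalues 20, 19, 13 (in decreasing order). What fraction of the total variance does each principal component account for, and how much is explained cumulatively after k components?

Step 1 — total variance = trace(Sigma) = Σ λ_i = 20 + 19 + 13 = 52.

Step 2 — fraction explained by component i = λ_i / Σ λ:
  PC1: 20/52 = 0.3846
  PC2: 19/52 = 0.3654
  PC3: 13/52 = 0.25

Step 3 — cumulative fraction after k components = (λ_1 + ... + λ_k) / Σ λ:
  k = 1: 20/52 = 0.3846
  k = 2: (20 + 19)/52 = 39/52 = 0.75
  k = 3: (20 + 19 + 13)/52 = 52/52 = 1

Summary (fraction, with percent):

explained: PC1 0.3846 (38.46%), PC2 0.3654 (36.54%), PC3 0.25 (25%);  cumulative: 0.3846, 0.75, 1


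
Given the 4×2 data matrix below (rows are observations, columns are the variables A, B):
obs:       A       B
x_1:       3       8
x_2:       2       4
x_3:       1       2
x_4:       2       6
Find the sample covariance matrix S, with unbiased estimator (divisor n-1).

Step 1 — column means:
  mean(A) = (3 + 2 + 1 + 2) / 4 = 8/4 = 2
  mean(B) = (8 + 4 + 2 + 6) / 4 = 20/4 = 5

Step 2 — sample covariance S[i,j] = (1/(n-1)) · Σ_k (x_{k,i} - mean_i) · (x_{k,j} - mean_j), with n-1 = 3.
  S[A,A] = ((1)·(1) + (0)·(0) + (-1)·(-1) + (0)·(0)) / 3 = 2/3 = 0.6667
  S[A,B] = ((1)·(3) + (0)·(-1) + (-1)·(-3) + (0)·(1)) / 3 = 6/3 = 2
  S[B,B] = ((3)·(3) + (-1)·(-1) + (-3)·(-3) + (1)·(1)) / 3 = 20/3 = 6.6667

S is symmetric (S[j,i] = S[i,j]). Assembling:

S = [[0.6667, 2],
 [2, 6.6667]]


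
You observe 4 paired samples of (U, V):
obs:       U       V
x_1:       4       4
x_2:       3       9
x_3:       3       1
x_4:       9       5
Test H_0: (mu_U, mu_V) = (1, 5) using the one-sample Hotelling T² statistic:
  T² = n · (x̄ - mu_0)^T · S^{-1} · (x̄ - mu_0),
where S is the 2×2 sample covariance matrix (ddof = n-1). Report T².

Step 1 — sample mean vector:
  mean(U) = (4 + 3 + 3 + 9) / 4 = 19/4 = 4.75
  mean(V) = (4 + 9 + 1 + 5) / 4 = 19/4 = 4.75
  x̄ = (4.75, 4.75),  deviation x̄ - mu_0 = (4.75, 4.75) - (1, 5) = (3.75, -0.25).

Step 2 — sample covariance matrix, S[i,j] = (1/(n-1)) · Σ_k (x_{k,i} - mean_i) · (x_{k,j} - mean_j), divisor n-1 = 3:
  S[U,U] = ((-0.75)·(-0.75) + (-1.75)·(-1.75) + (-1.75)·(-1.75) + (4.25)·(4.25)) / 3 = 24.75/3 = 8.25
  S[U,V] = ((-0.75)·(-0.75) + (-1.75)·(4.25) + (-1.75)·(-3.75) + (4.25)·(0.25)) / 3 = 0.75/3 = 0.25
  S[V,V] = ((-0.75)·(-0.75) + (4.25)·(4.25) + (-3.75)·(-3.75) + (0.25)·(0.25)) / 3 = 32.75/3 = 10.9167
  S = [[8.25, 0.25],
 [0.25, 10.9167]].

Step 3 — invert S. det(S) = 8.25·10.9167 - (0.25)² = 90.
  S^{-1} = (1/det) · [[d, -b], [-b, a]] = [[0.1213, -0.0028],
 [-0.0028, 0.0917]].

Step 4 — quadratic form (x̄ - mu_0)^T · S^{-1} · (x̄ - mu_0):
  S^{-1} · (x̄ - mu_0) = (0.4556, -0.0333),
  (x̄ - mu_0)^T · [...] = (3.75)·(0.4556) + (-0.25)·(-0.0333) = 1.7167.

Step 5 — scale by n: T² = 4 · 1.7167 = 6.8667.

T² ≈ 6.8667


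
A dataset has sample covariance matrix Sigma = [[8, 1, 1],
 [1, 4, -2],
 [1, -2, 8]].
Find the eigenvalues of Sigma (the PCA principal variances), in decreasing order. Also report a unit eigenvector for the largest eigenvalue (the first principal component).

Step 1 — characteristic polynomial p(λ) = det(λI - Sigma) = λ³ - tr·λ² + c_1·λ - det, where tr = trace, c_1 = sum of the principal 2×2 minors, det = det(Sigma):
  tr = 8 + 4 + 8 = 20,
  c_1 = (8·4 - (1)²) + (8·8 - (1)²) + (4·8 - (-2)²) = 31 + 63 + 28 = 122,
  det = 8·(4·8 - (-2)²) - (1)·((1)·8 - (-2)·(1)) + (1)·((1)·(-2) - 4·(1)) = 8·(28) - (1)·(10) + (1)·(-6) = 208.
  So p(λ) = λ³ - 20λ² + 122λ - 208.
Step 2 — look for an integer root (rational root theorem: any rational root is an integer divisor of 208). Testing λ = 8:
  p(8) = 512 - 1280 + 976 - 208 = 0  ✓
  Dividing out (λ - 8): p(λ) = (λ - 8)(λ² - 12λ + 26).
Step 3 — remaining eigenvalues from the quadratic λ² - 12λ + 26 = 0:
  Δ = 12² - 4·26 = 144 - 104 = 40,  λ = (12 ± √40)/2 = (12 ± 6.3246)/2 ≈ 9.1623 or 2.8377.
  Sorted: λ_1 = 9.1623,  λ_2 = 8,  λ_3 = 2.8377  (check: sum = 20 = tr ✓).

Step 4 — unit eigenvector for λ_1 ≈ 9.1623: v spans the null space of (Sigma - λ_1 I), whose rows are
  r_1 = (-1.1623, 1, 1),  r_2 = (1, -5.1623, -2),  r_3 = (1, -2, -1.1623).
  v is orthogonal to every row, so take v ∝ r_1 × r_2 = ((1)·(-2) - (1)·(-5.1623), (1)·(1) - (-1.1623)·(-2), (-1.1623)·(-5.1623) - (1)·(1)) ≈ (3.1623, -1.3246, 5).
  Let u = (3.1623, -1.3246, 5).
  ||u|| = √((3.1623)² + (-1.3246)² + (5)²) = √(36.7544) ≈ 6.0625,  v_1 = u/||u|| ≈ (0.5216, -0.2185, 0.8247) (||v_1|| = 1).

λ_1 = 9.1623,  λ_2 = 8,  λ_3 = 2.8377;  v_1 ≈ (0.5216, -0.2185, 0.8247)


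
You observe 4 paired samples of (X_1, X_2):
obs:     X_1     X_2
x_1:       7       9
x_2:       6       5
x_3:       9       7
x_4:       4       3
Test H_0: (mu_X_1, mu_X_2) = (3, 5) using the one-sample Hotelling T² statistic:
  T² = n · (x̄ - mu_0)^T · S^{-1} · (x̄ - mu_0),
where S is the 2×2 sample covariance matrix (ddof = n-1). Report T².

Step 1 — sample mean vector:
  mean(X_1) = (7 + 6 + 9 + 4) / 4 = 26/4 = 6.5
  mean(X_2) = (9 + 5 + 7 + 3) / 4 = 24/4 = 6
  x̄ = (6.5, 6),  deviation x̄ - mu_0 = (6.5, 6) - (3, 5) = (3.5, 1).

Step 2 — sample covariance matrix, S[i,j] = (1/(n-1)) · Σ_k (x_{k,i} - mean_i) · (x_{k,j} - mean_j), divisor n-1 = 3:
  S[X_1,X_1] = ((0.5)·(0.5) + (-0.5)·(-0.5) + (2.5)·(2.5) + (-2.5)·(-2.5)) / 3 = 13/3 = 4.3333
  S[X_1,X_2] = ((0.5)·(3) + (-0.5)·(-1) + (2.5)·(1) + (-2.5)·(-3)) / 3 = 12/3 = 4
  S[X_2,X_2] = ((3)·(3) + (-1)·(-1) + (1)·(1) + (-3)·(-3)) / 3 = 20/3 = 6.6667
  S = [[4.3333, 4],
 [4, 6.6667]].

Step 3 — invert S. det(S) = 4.3333·6.6667 - (4)² = 12.8889.
  S^{-1} = (1/det) · [[d, -b], [-b, a]] = [[0.5172, -0.3103],
 [-0.3103, 0.3362]].

Step 4 — quadratic form (x̄ - mu_0)^T · S^{-1} · (x̄ - mu_0):
  S^{-1} · (x̄ - mu_0) = (1.5, -0.75),
  (x̄ - mu_0)^T · [...] = (3.5)·(1.5) + (1)·(-0.75) = 4.5.

Step 5 — scale by n: T² = 4 · 4.5 = 18.

T² ≈ 18


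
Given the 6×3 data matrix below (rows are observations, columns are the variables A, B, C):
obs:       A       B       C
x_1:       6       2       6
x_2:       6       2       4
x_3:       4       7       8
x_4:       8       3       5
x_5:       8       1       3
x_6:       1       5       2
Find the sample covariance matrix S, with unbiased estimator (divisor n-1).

Step 1 — column means:
  mean(A) = (6 + 6 + 4 + 8 + 8 + 1) / 6 = 33/6 = 5.5
  mean(B) = (2 + 2 + 7 + 3 + 1 + 5) / 6 = 20/6 = 3.3333
  mean(C) = (6 + 4 + 8 + 5 + 3 + 2) / 6 = 28/6 = 4.6667

Step 2 — sample covariance S[i,j] = (1/(n-1)) · Σ_k (x_{k,i} - mean_i) · (x_{k,j} - mean_j), with n-1 = 5.
  S[A,A] = ((0.5)·(0.5) + (0.5)·(0.5) + (-1.5)·(-1.5) + (2.5)·(2.5) + (2.5)·(2.5) + (-4.5)·(-4.5)) / 5 = 35.5/5 = 7.1
  S[A,B] = ((0.5)·(-1.3333) + (0.5)·(-1.3333) + (-1.5)·(3.6667) + (2.5)·(-0.3333) + (2.5)·(-2.3333) + (-4.5)·(1.6667)) / 5 = -21/5 = -4.2
  S[A,C] = ((0.5)·(1.3333) + (0.5)·(-0.6667) + (-1.5)·(3.3333) + (2.5)·(0.3333) + (2.5)·(-1.6667) + (-4.5)·(-2.6667)) / 5 = 4/5 = 0.8
  S[B,B] = ((-1.3333)·(-1.3333) + (-1.3333)·(-1.3333) + (3.6667)·(3.6667) + (-0.3333)·(-0.3333) + (-2.3333)·(-2.3333) + (1.6667)·(1.6667)) / 5 = 25.3333/5 = 5.0667
  S[B,C] = ((-1.3333)·(1.3333) + (-1.3333)·(-0.6667) + (3.6667)·(3.3333) + (-0.3333)·(0.3333) + (-2.3333)·(-1.6667) + (1.6667)·(-2.6667)) / 5 = 10.6667/5 = 2.1333
  S[C,C] = ((1.3333)·(1.3333) + (-0.6667)·(-0.6667) + (3.3333)·(3.3333) + (0.3333)·(0.3333) + (-1.6667)·(-1.6667) + (-2.6667)·(-2.6667)) / 5 = 23.3333/5 = 4.6667

S is symmetric (S[j,i] = S[i,j]). Assembling:

S = [[7.1, -4.2, 0.8],
 [-4.2, 5.0667, 2.1333],
 [0.8, 2.1333, 4.6667]]


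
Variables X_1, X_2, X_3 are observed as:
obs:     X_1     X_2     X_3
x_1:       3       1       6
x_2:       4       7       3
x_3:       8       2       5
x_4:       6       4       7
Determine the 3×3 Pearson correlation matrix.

Step 1 — column means:
  mean(X_1) = (3 + 4 + 8 + 6) / 4 = 21/4 = 5.25
  mean(X_2) = (1 + 7 + 2 + 4) / 4 = 14/4 = 3.5
  mean(X_3) = (6 + 3 + 5 + 7) / 4 = 21/4 = 5.25

Step 2 — sample variances and covariances s[i,j] = (1/(n-1)) · Σ_k (x_{k,i} - mean_i) · (x_{k,j} - mean_j), with n-1 = 3:
  s[X_1,X_1] = ((-2.25)·(-2.25) + (-1.25)·(-1.25) + (2.75)·(2.75) + (0.75)·(0.75)) / 3 = 14.75/3 = 4.9167
  s[X_1,X_2] = ((-2.25)·(-2.5) + (-1.25)·(3.5) + (2.75)·(-1.5) + (0.75)·(0.5)) / 3 = -2.5/3 = -0.8333
  s[X_1,X_3] = ((-2.25)·(0.75) + (-1.25)·(-2.25) + (2.75)·(-0.25) + (0.75)·(1.75)) / 3 = 1.75/3 = 0.5833
  s[X_2,X_2] = ((-2.5)·(-2.5) + (3.5)·(3.5) + (-1.5)·(-1.5) + (0.5)·(0.5)) / 3 = 21/3 = 7
  s[X_2,X_3] = ((-2.5)·(0.75) + (3.5)·(-2.25) + (-1.5)·(-0.25) + (0.5)·(1.75)) / 3 = -8.5/3 = -2.8333
  s[X_3,X_3] = ((0.75)·(0.75) + (-2.25)·(-2.25) + (-0.25)·(-0.25) + (1.75)·(1.75)) / 3 = 8.75/3 = 2.9167
  Sample standard deviations s_i = √(s[i,i]):
  s(X_1) = √(4.9167) = 2.2174
  s(X_2) = √(7) = 2.6458
  s(X_3) = √(2.9167) = 1.7078

Step 3 — r_{ij} = s_{ij} / (s_i · s_j):
  r[X_1,X_1] = 1 (diagonal).
  r[X_1,X_2] = -0.8333 / (2.2174 · 2.6458) = -0.8333 / 5.8666 = -0.142
  r[X_1,X_3] = 0.5833 / (2.2174 · 1.7078) = 0.5833 / 3.7869 = 0.154
  r[X_2,X_2] = 1 (diagonal).
  r[X_2,X_3] = -2.8333 / (2.6458 · 1.7078) = -2.8333 / 4.5185 = -0.6271
  r[X_3,X_3] = 1 (diagonal).

R is symmetric with unit diagonal. Assembling:

R = [[1, -0.142, 0.154],
 [-0.142, 1, -0.6271],
 [0.154, -0.6271, 1]]


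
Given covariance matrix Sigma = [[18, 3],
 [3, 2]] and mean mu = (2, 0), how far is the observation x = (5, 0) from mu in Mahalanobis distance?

Step 1 — centre the observation: (x - mu) = (3, 0).

Step 2 — invert Sigma. det(Sigma) = 18·2 - (3)² = 27.
  Sigma^{-1} = (1/det) · [[d, -b], [-b, a]] = [[0.0741, -0.1111],
 [-0.1111, 0.6667]].

Step 3 — form the quadratic (x - mu)^T · Sigma^{-1} · (x - mu):
  Sigma^{-1} · (x - mu) = (0.2222, -0.3333).
  (x - mu)^T · [Sigma^{-1} · (x - mu)] = (3)·(0.2222) + (0)·(-0.3333) = 0.6667.

Step 4 — take square root: d = √(0.6667) ≈ 0.8165.

d(x, mu) = √(0.6667) ≈ 0.8165


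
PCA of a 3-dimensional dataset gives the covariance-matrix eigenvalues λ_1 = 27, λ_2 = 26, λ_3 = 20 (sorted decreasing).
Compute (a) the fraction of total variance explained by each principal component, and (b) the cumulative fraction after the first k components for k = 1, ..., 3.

Step 1 — total variance = trace(Sigma) = Σ λ_i = 27 + 26 + 20 = 73.

Step 2 — fraction explained by component i = λ_i / Σ λ:
  PC1: 27/73 = 0.3699
  PC2: 26/73 = 0.3562
  PC3: 20/73 = 0.274

Step 3 — cumulative fraction after k components = (λ_1 + ... + λ_k) / Σ λ:
  k = 1: 27/73 = 0.3699
  k = 2: (27 + 26)/73 = 53/73 = 0.726
  k = 3: (27 + 26 + 20)/73 = 73/73 = 1

Summary (fraction, with percent):

explained: PC1 0.3699 (36.99%), PC2 0.3562 (35.62%), PC3 0.274 (27.4%);  cumulative: 0.3699, 0.726, 1


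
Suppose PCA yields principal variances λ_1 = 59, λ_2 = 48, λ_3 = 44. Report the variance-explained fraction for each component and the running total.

Step 1 — total variance = trace(Sigma) = Σ λ_i = 59 + 48 + 44 = 151.

Step 2 — fraction explained by component i = λ_i / Σ λ:
  PC1: 59/151 = 0.3907
  PC2: 48/151 = 0.3179
  PC3: 44/151 = 0.2914

Step 3 — cumulative fraction after k components = (λ_1 + ... + λ_k) / Σ λ:
  k = 1: 59/151 = 0.3907
  k = 2: (59 + 48)/151 = 107/151 = 0.7086
  k = 3: (59 + 48 + 44)/151 = 151/151 = 1

Summary (fraction, with percent):

explained: PC1 0.3907 (39.07%), PC2 0.3179 (31.79%), PC3 0.2914 (29.14%);  cumulative: 0.3907, 0.7086, 1


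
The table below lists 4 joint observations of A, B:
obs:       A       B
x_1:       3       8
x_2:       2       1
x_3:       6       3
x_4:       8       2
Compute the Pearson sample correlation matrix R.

Step 1 — column means:
  mean(A) = (3 + 2 + 6 + 8) / 4 = 19/4 = 4.75
  mean(B) = (8 + 1 + 3 + 2) / 4 = 14/4 = 3.5

Step 2 — sample variances and covariances s[i,j] = (1/(n-1)) · Σ_k (x_{k,i} - mean_i) · (x_{k,j} - mean_j), with n-1 = 3:
  s[A,A] = ((-1.75)·(-1.75) + (-2.75)·(-2.75) + (1.25)·(1.25) + (3.25)·(3.25)) / 3 = 22.75/3 = 7.5833
  s[A,B] = ((-1.75)·(4.5) + (-2.75)·(-2.5) + (1.25)·(-0.5) + (3.25)·(-1.5)) / 3 = -6.5/3 = -2.1667
  s[B,B] = ((4.5)·(4.5) + (-2.5)·(-2.5) + (-0.5)·(-0.5) + (-1.5)·(-1.5)) / 3 = 29/3 = 9.6667
  Sample standard deviations s_i = √(s[i,i]):
  s(A) = √(7.5833) = 2.7538
  s(B) = √(9.6667) = 3.1091

Step 3 — r_{ij} = s_{ij} / (s_i · s_j):
  r[A,A] = 1 (diagonal).
  r[A,B] = -2.1667 / (2.7538 · 3.1091) = -2.1667 / 8.5619 = -0.2531
  r[B,B] = 1 (diagonal).

R is symmetric with unit diagonal. Assembling:

R = [[1, -0.2531],
 [-0.2531, 1]]


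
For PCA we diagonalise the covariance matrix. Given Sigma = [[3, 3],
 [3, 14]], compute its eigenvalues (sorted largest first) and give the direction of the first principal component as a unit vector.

Step 1 — characteristic polynomial of 2×2 Sigma:
  det(Sigma - λI) = λ² - trace · λ + det = 0.
  trace = 3 + 14 = 17, det = 3·14 - (3)² = 33.
Step 2 — discriminant:
  Δ = trace² - 4·det = 289 - 132 = 157.
Step 3 — eigenvalues:
  λ = (trace ± √Δ)/2 = (17 ± 12.53)/2,
  λ_1 = 14.765,  λ_2 = 2.235.

Step 4 — unit eigenvector for λ_1: solve (Sigma - λ_1 I)v = 0. First row:
  (3 - 14.765)·v_x + (3)·v_y = 0, i.e. (-11.765)·v_x + (3)·v_y = 0,
  so v ∝ (b, λ_1 - a) = (3, 11.765) = u.
  ||u|| = √((3)² + (11.765)²) = √(147.4148) ≈ 12.1414,
  v_1 = u/||u|| ≈ (0.2471, 0.969) (||v_1|| = 1).

λ_1 = 14.765,  λ_2 = 2.235;  v_1 ≈ (0.2471, 0.969)


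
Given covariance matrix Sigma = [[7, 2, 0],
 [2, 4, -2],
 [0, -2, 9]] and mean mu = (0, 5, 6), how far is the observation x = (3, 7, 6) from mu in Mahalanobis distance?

Step 1 — centre the observation: (x - mu) = (3, 2, 0).

Step 2 — invert Sigma (cofactor / det for 3×3, or solve directly):
  Sigma^{-1} = [[0.1702, -0.0957, -0.0213],
 [-0.0957, 0.3351, 0.0745],
 [-0.0213, 0.0745, 0.1277]].

Step 3 — form the quadratic (x - mu)^T · Sigma^{-1} · (x - mu):
  Sigma^{-1} · (x - mu) = (0.3191, 0.383, 0.0851).
  (x - mu)^T · [Sigma^{-1} · (x - mu)] = (3)·(0.3191) + (2)·(0.383) + (0)·(0.0851) = 1.7234.

Step 4 — take square root: d = √(1.7234) ≈ 1.3128.

d(x, mu) = √(1.7234) ≈ 1.3128


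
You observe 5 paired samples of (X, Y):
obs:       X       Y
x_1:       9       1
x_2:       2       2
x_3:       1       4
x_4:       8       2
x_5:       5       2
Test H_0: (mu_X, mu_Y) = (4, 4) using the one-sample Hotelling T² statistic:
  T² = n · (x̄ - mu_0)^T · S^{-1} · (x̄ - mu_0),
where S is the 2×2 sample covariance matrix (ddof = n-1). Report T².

Step 1 — sample mean vector:
  mean(X) = (9 + 2 + 1 + 8 + 5) / 5 = 25/5 = 5
  mean(Y) = (1 + 2 + 4 + 2 + 2) / 5 = 11/5 = 2.2
  x̄ = (5, 2.2),  deviation x̄ - mu_0 = (5, 2.2) - (4, 4) = (1, -1.8).

Step 2 — sample covariance matrix, S[i,j] = (1/(n-1)) · Σ_k (x_{k,i} - mean_i) · (x_{k,j} - mean_j), divisor n-1 = 4:
  S[X,X] = ((4)·(4) + (-3)·(-3) + (-4)·(-4) + (3)·(3) + (0)·(0)) / 4 = 50/4 = 12.5
  S[X,Y] = ((4)·(-1.2) + (-3)·(-0.2) + (-4)·(1.8) + (3)·(-0.2) + (0)·(-0.2)) / 4 = -12/4 = -3
  S[Y,Y] = ((-1.2)·(-1.2) + (-0.2)·(-0.2) + (1.8)·(1.8) + (-0.2)·(-0.2) + (-0.2)·(-0.2)) / 4 = 4.8/4 = 1.2
  S = [[12.5, -3],
 [-3, 1.2]].

Step 3 — invert S. det(S) = 12.5·1.2 - (-3)² = 6.
  S^{-1} = (1/det) · [[d, -b], [-b, a]] = [[0.2, 0.5],
 [0.5, 2.0833]].

Step 4 — quadratic form (x̄ - mu_0)^T · S^{-1} · (x̄ - mu_0):
  S^{-1} · (x̄ - mu_0) = (-0.7, -3.25),
  (x̄ - mu_0)^T · [...] = (1)·(-0.7) + (-1.8)·(-3.25) = 5.15.

Step 5 — scale by n: T² = 5 · 5.15 = 25.75.

T² ≈ 25.75


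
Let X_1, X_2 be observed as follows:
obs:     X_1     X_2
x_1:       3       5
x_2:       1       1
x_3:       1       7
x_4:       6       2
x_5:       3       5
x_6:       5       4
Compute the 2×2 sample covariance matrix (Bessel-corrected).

Step 1 — column means:
  mean(X_1) = (3 + 1 + 1 + 6 + 3 + 5) / 6 = 19/6 = 3.1667
  mean(X_2) = (5 + 1 + 7 + 2 + 5 + 4) / 6 = 24/6 = 4

Step 2 — sample covariance S[i,j] = (1/(n-1)) · Σ_k (x_{k,i} - mean_i) · (x_{k,j} - mean_j), with n-1 = 5.
  S[X_1,X_1] = ((-0.1667)·(-0.1667) + (-2.1667)·(-2.1667) + (-2.1667)·(-2.1667) + (2.8333)·(2.8333) + (-0.1667)·(-0.1667) + (1.8333)·(1.8333)) / 5 = 20.8333/5 = 4.1667
  S[X_1,X_2] = ((-0.1667)·(1) + (-2.1667)·(-3) + (-2.1667)·(3) + (2.8333)·(-2) + (-0.1667)·(1) + (1.8333)·(0)) / 5 = -6/5 = -1.2
  S[X_2,X_2] = ((1)·(1) + (-3)·(-3) + (3)·(3) + (-2)·(-2) + (1)·(1) + (0)·(0)) / 5 = 24/5 = 4.8

S is symmetric (S[j,i] = S[i,j]). Assembling:

S = [[4.1667, -1.2],
 [-1.2, 4.8]]


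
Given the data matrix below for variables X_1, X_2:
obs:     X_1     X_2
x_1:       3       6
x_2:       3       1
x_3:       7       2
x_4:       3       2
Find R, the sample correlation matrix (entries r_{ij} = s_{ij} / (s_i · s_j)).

Step 1 — column means:
  mean(X_1) = (3 + 3 + 7 + 3) / 4 = 16/4 = 4
  mean(X_2) = (6 + 1 + 2 + 2) / 4 = 11/4 = 2.75

Step 2 — sample variances and covariances s[i,j] = (1/(n-1)) · Σ_k (x_{k,i} - mean_i) · (x_{k,j} - mean_j), with n-1 = 3:
  s[X_1,X_1] = ((-1)·(-1) + (-1)·(-1) + (3)·(3) + (-1)·(-1)) / 3 = 12/3 = 4
  s[X_1,X_2] = ((-1)·(3.25) + (-1)·(-1.75) + (3)·(-0.75) + (-1)·(-0.75)) / 3 = -3/3 = -1
  s[X_2,X_2] = ((3.25)·(3.25) + (-1.75)·(-1.75) + (-0.75)·(-0.75) + (-0.75)·(-0.75)) / 3 = 14.75/3 = 4.9167
  Sample standard deviations s_i = √(s[i,i]):
  s(X_1) = √(4) = 2
  s(X_2) = √(4.9167) = 2.2174

Step 3 — r_{ij} = s_{ij} / (s_i · s_j):
  r[X_1,X_1] = 1 (diagonal).
  r[X_1,X_2] = -1 / (2 · 2.2174) = -1 / 4.4347 = -0.2255
  r[X_2,X_2] = 1 (diagonal).

R is symmetric with unit diagonal. Assembling:

R = [[1, -0.2255],
 [-0.2255, 1]]


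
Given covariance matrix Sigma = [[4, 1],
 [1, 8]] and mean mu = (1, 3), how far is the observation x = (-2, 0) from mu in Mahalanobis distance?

Step 1 — centre the observation: (x - mu) = (-3, -3).

Step 2 — invert Sigma. det(Sigma) = 4·8 - (1)² = 31.
  Sigma^{-1} = (1/det) · [[d, -b], [-b, a]] = [[0.2581, -0.0323],
 [-0.0323, 0.129]].

Step 3 — form the quadratic (x - mu)^T · Sigma^{-1} · (x - mu):
  Sigma^{-1} · (x - mu) = (-0.6774, -0.2903).
  (x - mu)^T · [Sigma^{-1} · (x - mu)] = (-3)·(-0.6774) + (-3)·(-0.2903) = 2.9032.

Step 4 — take square root: d = √(2.9032) ≈ 1.7039.

d(x, mu) = √(2.9032) ≈ 1.7039
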